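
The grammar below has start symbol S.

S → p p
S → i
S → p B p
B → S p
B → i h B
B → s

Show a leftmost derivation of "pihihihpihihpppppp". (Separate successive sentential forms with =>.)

S=>pBp=>pihBp=>pihihBp=>pihihihBp=>pihihihSpp=>pihihihpBppp=>pihihihpihBppp=>pihihihpihihBppp=>pihihihpihihSpppp=>pihihihpihihpppppp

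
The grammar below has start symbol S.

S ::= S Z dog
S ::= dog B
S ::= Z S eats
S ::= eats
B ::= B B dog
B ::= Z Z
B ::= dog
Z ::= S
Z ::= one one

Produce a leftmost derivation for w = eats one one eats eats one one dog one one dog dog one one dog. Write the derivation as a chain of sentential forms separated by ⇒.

S ⇒ S Z dog   [S ::= S Z dog]
S Z dog ⇒ S Z dog Z dog   [S ::= S Z dog]
S Z dog Z dog ⇒ eats Z dog Z dog   [S ::= eats]
eats Z dog Z dog ⇒ eats S dog Z dog   [Z ::= S]
eats S dog Z dog ⇒ eats S Z dog dog Z dog   [S ::= S Z dog]
eats S Z dog dog Z dog ⇒ eats S Z dog Z dog dog Z dog   [S ::= S Z dog]
eats S Z dog Z dog dog Z dog ⇒ eats Z S eats Z dog Z dog dog Z dog   [S ::= Z S eats]
eats Z S eats Z dog Z dog dog Z dog ⇒ eats one one S eats Z dog Z dog dog Z dog   [Z ::= one one]
eats one one S eats Z dog Z dog dog Z dog ⇒ eats one one eats eats Z dog Z dog dog Z dog   [S ::= eats]
eats one one eats eats Z dog Z dog dog Z dog ⇒ eats one one eats eats one one dog Z dog dog Z dog   [Z ::= one one]
eats one one eats eats one one dog Z dog dog Z dog ⇒ eats one one eats eats one one dog one one dog dog Z dog   [Z ::= one one]
eats one one eats eats one one dog one one dog dog Z dog ⇒ eats one one eats eats one one dog one one dog dog one one dog   [Z ::= one one]

S ⇒ S Z dog ⇒ S Z dog Z dog ⇒ eats Z dog Z dog ⇒ eats S dog Z dog ⇒ eats S Z dog dog Z dog ⇒ eats S Z dog Z dog dog Z dog ⇒ eats Z S eats Z dog Z dog dog Z dog ⇒ eats one one S eats Z dog Z dog dog Z dog ⇒ eats one one eats eats Z dog Z dog dog Z dog ⇒ eats one one eats eats one one dog Z dog dog Z dog ⇒ eats one one eats eats one one dog one one dog dog Z dog ⇒ eats one one eats eats one one dog one one dog dog one one dog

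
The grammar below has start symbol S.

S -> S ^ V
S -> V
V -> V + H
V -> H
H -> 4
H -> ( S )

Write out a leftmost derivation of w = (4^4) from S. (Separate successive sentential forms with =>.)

S => V => H => (S) => (S^V) => (V^V) => (H^V) => (4^V) => (4^H) => (4^4)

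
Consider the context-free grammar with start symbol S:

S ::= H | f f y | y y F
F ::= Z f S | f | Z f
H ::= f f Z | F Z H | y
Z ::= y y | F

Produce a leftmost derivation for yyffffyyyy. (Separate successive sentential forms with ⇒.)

S ⇒ H   [S ::= H]
H ⇒ FZH   [H ::= F Z H]
FZH ⇒ ZfSZH   [F ::= Z f S]
ZfSZH ⇒ FfSZH   [Z ::= F]
FfSZH ⇒ ZffSZH   [F ::= Z f]
ZffSZH ⇒ yyffSZH   [Z ::= y y]
yyffSZH ⇒ yyffffyZH   [S ::= f f y]
yyffffyZH ⇒ yyffffyyyH   [Z ::= y y]
yyffffyyyH ⇒ yyffffyyyy   [H ::= y]

S⇒H⇒FZH⇒ZfSZH⇒FfSZH⇒ZffSZH⇒yyffSZH⇒yyffffyZH⇒yyffffyyyH⇒yyffffyyyy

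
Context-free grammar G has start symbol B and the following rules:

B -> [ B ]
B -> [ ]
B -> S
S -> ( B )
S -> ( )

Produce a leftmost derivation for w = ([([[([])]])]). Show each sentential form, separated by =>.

B => S => (B) => ([B]) => ([S]) => ([(B)]) => ([([B])]) => ([([[B]])]) => ([([[S]])]) => ([([[(B)]])]) => ([([[([])]])])

B => S   [B -> S]
S => (B)   [S -> ( B )]
(B) => ([B])   [B -> [ B ]]
([B]) => ([S])   [B -> S]
([S]) => ([(B)])   [S -> ( B )]
([(B)]) => ([([B])])   [B -> [ B ]]
([([B])]) => ([([[B]])])   [B -> [ B ]]
([([[B]])]) => ([([[S]])])   [B -> S]
([([[S]])]) => ([([[(B)]])])   [S -> ( B )]
([([[(B)]])]) => ([([[([])]])])   [B -> [ ]]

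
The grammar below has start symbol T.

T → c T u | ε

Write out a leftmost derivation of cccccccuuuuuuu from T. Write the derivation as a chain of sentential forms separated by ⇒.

T ⇒ cTu ⇒ ccTuu ⇒ cccTuuu ⇒ ccccTuuuu ⇒ cccccTuuuuu ⇒ ccccccTuuuuuu ⇒ cccccccTuuuuuuu ⇒ cccccccuuuuuuu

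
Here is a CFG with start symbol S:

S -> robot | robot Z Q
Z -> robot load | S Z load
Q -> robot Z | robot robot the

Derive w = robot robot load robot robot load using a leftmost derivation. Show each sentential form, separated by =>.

S => robot Z Q   [S -> robot Z Q]
robot Z Q => robot robot load Q   [Z -> robot load]
robot robot load Q => robot robot load robot Z   [Q -> robot Z]
robot robot load robot Z => robot robot load robot robot load   [Z -> robot load]

S => robot Z Q => robot robot load Q => robot robot load robot Z => robot robot load robot robot load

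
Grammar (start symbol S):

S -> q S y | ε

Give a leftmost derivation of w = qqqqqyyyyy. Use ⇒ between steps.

S ⇒ qSy   [S -> q S y]
qSy ⇒ qqSyy   [S -> q S y]
qqSyy ⇒ qqqSyyy   [S -> q S y]
qqqSyyy ⇒ qqqqSyyyy   [S -> q S y]
qqqqSyyyy ⇒ qqqqqSyyyyy   [S -> q S y]
qqqqqSyyyyy ⇒ qqqqqyyyyy   [S -> ε]

S ⇒ qSy ⇒ qqSyy ⇒ qqqSyyy ⇒ qqqqSyyyy ⇒ qqqqqSyyyyy ⇒ qqqqqyyyyy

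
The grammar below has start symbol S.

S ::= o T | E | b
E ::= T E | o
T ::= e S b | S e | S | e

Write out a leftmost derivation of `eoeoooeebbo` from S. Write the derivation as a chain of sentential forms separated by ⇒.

S⇒E⇒TE⇒eSbE⇒eoTbE⇒eoeSbbE⇒eoeoTbbE⇒eoeoSebbE⇒eoeooTebbE⇒eoeooSebbE⇒eoeoooTebbE⇒eoeoooeebbE⇒eoeoooeebbo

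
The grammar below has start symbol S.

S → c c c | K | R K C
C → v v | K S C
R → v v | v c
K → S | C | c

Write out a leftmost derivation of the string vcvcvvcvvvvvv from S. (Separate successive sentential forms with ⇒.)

S ⇒ RKC   [S → R K C]
RKC ⇒ vcKC   [R → v c]
vcKC ⇒ vcSC   [K → S]
vcSC ⇒ vcRKCC   [S → R K C]
vcRKCC ⇒ vcvcKCC   [R → v c]
vcvcKCC ⇒ vcvcSCC   [K → S]
vcvcSCC ⇒ vcvcRKCCC   [S → R K C]
vcvcRKCCC ⇒ vcvcvvKCCC   [R → v v]
vcvcvvKCCC ⇒ vcvcvvcCCC   [K → c]
vcvcvvcCCC ⇒ vcvcvvcvvCC   [C → v v]
vcvcvvcvvCC ⇒ vcvcvvcvvvvC   [C → v v]
vcvcvvcvvvvC ⇒ vcvcvvcvvvvvv   [C → v v]

S ⇒ RKC ⇒ vcKC ⇒ vcSC ⇒ vcRKCC ⇒ vcvcKCC ⇒ vcvcSCC ⇒ vcvcRKCCC ⇒ vcvcvvKCCC ⇒ vcvcvvcCCC ⇒ vcvcvvcvvCC ⇒ vcvcvvcvvvvC ⇒ vcvcvvcvvvvvv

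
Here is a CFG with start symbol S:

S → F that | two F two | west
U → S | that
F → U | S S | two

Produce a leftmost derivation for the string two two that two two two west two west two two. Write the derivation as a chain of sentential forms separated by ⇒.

S ⇒ two F two ⇒ two S S two ⇒ two two F two S two ⇒ two two U two S two ⇒ two two that two S two ⇒ two two that two two F two two ⇒ two two that two two S S two two ⇒ two two that two two two F two S two two ⇒ two two that two two two U two S two two ⇒ two two that two two two S two S two two ⇒ two two that two two two west two S two two ⇒ two two that two two two west two west two two

S ⇒ two F two   [S → two F two]
two F two ⇒ two S S two   [F → S S]
two S S two ⇒ two two F two S two   [S → two F two]
two two F two S two ⇒ two two U two S two   [F → U]
two two U two S two ⇒ two two that two S two   [U → that]
two two that two S two ⇒ two two that two two F two two   [S → two F two]
two two that two two F two two ⇒ two two that two two S S two two   [F → S S]
two two that two two S S two two ⇒ two two that two two two F two S two two   [S → two F two]
two two that two two two F two S two two ⇒ two two that two two two U two S two two   [F → U]
two two that two two two U two S two two ⇒ two two that two two two S two S two two   [U → S]
two two that two two two S two S two two ⇒ two two that two two two west two S two two   [S → west]
two two that two two two west two S two two ⇒ two two that two two two west two west two two   [S → west]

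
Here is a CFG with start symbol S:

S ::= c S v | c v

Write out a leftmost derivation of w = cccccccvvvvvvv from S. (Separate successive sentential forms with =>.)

S => cSv => ccSvv => cccSvvv => ccccSvvvv => cccccSvvvvv => ccccccSvvvvvv => cccccccvvvvvvv

S => cSv   [S ::= c S v]
cSv => ccSvv   [S ::= c S v]
ccSvv => cccSvvv   [S ::= c S v]
cccSvvv => ccccSvvvv   [S ::= c S v]
ccccSvvvv => cccccSvvvvv   [S ::= c S v]
cccccSvvvvv => ccccccSvvvvvv   [S ::= c S v]
ccccccSvvvvvv => cccccccvvvvvvv   [S ::= c v]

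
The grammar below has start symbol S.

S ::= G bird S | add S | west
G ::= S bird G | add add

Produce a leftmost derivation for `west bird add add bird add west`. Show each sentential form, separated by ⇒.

S ⇒ G bird S   [S ::= G bird S]
G bird S ⇒ S bird G bird S   [G ::= S bird G]
S bird G bird S ⇒ west bird G bird S   [S ::= west]
west bird G bird S ⇒ west bird add add bird S   [G ::= add add]
west bird add add bird S ⇒ west bird add add bird add S   [S ::= add S]
west bird add add bird add S ⇒ west bird add add bird add west   [S ::= west]

S ⇒ G bird S ⇒ S bird G bird S ⇒ west bird G bird S ⇒ west bird add add bird S ⇒ west bird add add bird add S ⇒ west bird add add bird add west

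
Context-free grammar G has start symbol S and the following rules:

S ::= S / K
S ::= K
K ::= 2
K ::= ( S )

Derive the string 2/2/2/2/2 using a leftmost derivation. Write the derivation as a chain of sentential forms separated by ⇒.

S ⇒ S/K ⇒ S/K/K ⇒ S/K/K/K ⇒ S/K/K/K/K ⇒ K/K/K/K/K ⇒ 2/K/K/K/K ⇒ 2/2/K/K/K ⇒ 2/2/2/K/K ⇒ 2/2/2/2/K ⇒ 2/2/2/2/2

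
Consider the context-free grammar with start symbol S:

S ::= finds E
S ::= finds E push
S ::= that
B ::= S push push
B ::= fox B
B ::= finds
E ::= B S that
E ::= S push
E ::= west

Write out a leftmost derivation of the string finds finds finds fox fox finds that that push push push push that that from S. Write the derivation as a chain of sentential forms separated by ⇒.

S ⇒ finds E   [S ::= finds E]
finds E ⇒ finds B S that   [E ::= B S that]
finds B S that ⇒ finds S push push S that   [B ::= S push push]
finds S push push S that ⇒ finds finds E push push S that   [S ::= finds E]
finds finds E push push S that ⇒ finds finds S push push push S that   [E ::= S push]
finds finds S push push push S that ⇒ finds finds finds E push push push push S that   [S ::= finds E push]
finds finds finds E push push push push S that ⇒ finds finds finds B S that push push push push S that   [E ::= B S that]
finds finds finds B S that push push push push S that ⇒ finds finds finds fox B S that push push push push S that   [B ::= fox B]
finds finds finds fox B S that push push push push S that ⇒ finds finds finds fox fox B S that push push push push S that   [B ::= fox B]
finds finds finds fox fox B S that push push push push S that ⇒ finds finds finds fox fox finds S that push push push push S that   [B ::= finds]
finds finds finds fox fox finds S that push push push push S that ⇒ finds finds finds fox fox finds that that push push push push S that   [S ::= that]
finds finds finds fox fox finds that that push push push push S that ⇒ finds finds finds fox fox finds that that push push push push that that   [S ::= that]

S ⇒ finds E ⇒ finds B S that ⇒ finds S push push S that ⇒ finds finds E push push S that ⇒ finds finds S push push push S that ⇒ finds finds finds E push push push push S that ⇒ finds finds finds B S that push push push push S that ⇒ finds finds finds fox B S that push push push push S that ⇒ finds finds finds fox fox B S that push push push push S that ⇒ finds finds finds fox fox finds S that push push push push S that ⇒ finds finds finds fox fox finds that that push push push push S that ⇒ finds finds finds fox fox finds that that push push push push that that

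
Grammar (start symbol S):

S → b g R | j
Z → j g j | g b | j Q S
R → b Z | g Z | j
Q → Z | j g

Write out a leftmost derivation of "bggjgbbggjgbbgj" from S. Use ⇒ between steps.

S ⇒ bgR ⇒ bggZ ⇒ bggjQS ⇒ bggjZS ⇒ bggjgbS ⇒ bggjgbbgR ⇒ bggjgbbggZ ⇒ bggjgbbggjQS ⇒ bggjgbbggjZS ⇒ bggjgbbggjgbS ⇒ bggjgbbggjgbbgR ⇒ bggjgbbggjgbbgj

S ⇒ bgR   [S → b g R]
bgR ⇒ bggZ   [R → g Z]
bggZ ⇒ bggjQS   [Z → j Q S]
bggjQS ⇒ bggjZS   [Q → Z]
bggjZS ⇒ bggjgbS   [Z → g b]
bggjgbS ⇒ bggjgbbgR   [S → b g R]
bggjgbbgR ⇒ bggjgbbggZ   [R → g Z]
bggjgbbggZ ⇒ bggjgbbggjQS   [Z → j Q S]
bggjgbbggjQS ⇒ bggjgbbggjZS   [Q → Z]
bggjgbbggjZS ⇒ bggjgbbggjgbS   [Z → g b]
bggjgbbggjgbS ⇒ bggjgbbggjgbbgR   [S → b g R]
bggjgbbggjgbbgR ⇒ bggjgbbggjgbbgj   [R → j]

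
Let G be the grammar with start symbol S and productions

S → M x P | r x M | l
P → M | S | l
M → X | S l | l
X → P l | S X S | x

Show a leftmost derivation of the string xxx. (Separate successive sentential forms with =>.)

S=>MxP=>XxP=>xxP=>xxM=>xxX=>xxx

S => MxP   [S → M x P]
MxP => XxP   [M → X]
XxP => xxP   [X → x]
xxP => xxM   [P → M]
xxM => xxX   [M → X]
xxX => xxx   [X → x]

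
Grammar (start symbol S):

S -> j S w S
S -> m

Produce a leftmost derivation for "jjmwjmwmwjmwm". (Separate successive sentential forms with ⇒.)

S ⇒ jSwS   [S -> j S w S]
jSwS ⇒ jjSwSwS   [S -> j S w S]
jjSwSwS ⇒ jjmwSwS   [S -> m]
jjmwSwS ⇒ jjmwjSwSwS   [S -> j S w S]
jjmwjSwSwS ⇒ jjmwjmwSwS   [S -> m]
jjmwjmwSwS ⇒ jjmwjmwmwS   [S -> m]
jjmwjmwmwS ⇒ jjmwjmwmwjSwS   [S -> j S w S]
jjmwjmwmwjSwS ⇒ jjmwjmwmwjmwS   [S -> m]
jjmwjmwmwjmwS ⇒ jjmwjmwmwjmwm   [S -> m]

S ⇒ jSwS ⇒ jjSwSwS ⇒ jjmwSwS ⇒ jjmwjSwSwS ⇒ jjmwjmwSwS ⇒ jjmwjmwmwS ⇒ jjmwjmwmwjSwS ⇒ jjmwjmwmwjmwS ⇒ jjmwjmwmwjmwm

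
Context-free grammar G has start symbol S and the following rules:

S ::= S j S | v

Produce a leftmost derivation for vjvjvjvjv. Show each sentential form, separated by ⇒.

S ⇒ SjS   [S ::= S j S]
SjS ⇒ SjSjS   [S ::= S j S]
SjSjS ⇒ SjSjSjS   [S ::= S j S]
SjSjSjS ⇒ vjSjSjS   [S ::= v]
vjSjSjS ⇒ vjvjSjS   [S ::= v]
vjvjSjS ⇒ vjvjSjSjS   [S ::= S j S]
vjvjSjSjS ⇒ vjvjvjSjS   [S ::= v]
vjvjvjSjS ⇒ vjvjvjvjS   [S ::= v]
vjvjvjvjS ⇒ vjvjvjvjv   [S ::= v]

S ⇒ SjS ⇒ SjSjS ⇒ SjSjSjS ⇒ vjSjSjS ⇒ vjvjSjS ⇒ vjvjSjSjS ⇒ vjvjvjSjS ⇒ vjvjvjvjS ⇒ vjvjvjvjv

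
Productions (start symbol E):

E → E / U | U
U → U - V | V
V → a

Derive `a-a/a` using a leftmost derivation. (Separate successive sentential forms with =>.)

E => E/U => U/U => U-V/U => V-V/U => a-V/U => a-a/U => a-a/V => a-a/a

E => E/U   [E → E / U]
E/U => U/U   [E → U]
U/U => U-V/U   [U → U - V]
U-V/U => V-V/U   [U → V]
V-V/U => a-V/U   [V → a]
a-V/U => a-a/U   [V → a]
a-a/U => a-a/V   [U → V]
a-a/V => a-a/a   [V → a]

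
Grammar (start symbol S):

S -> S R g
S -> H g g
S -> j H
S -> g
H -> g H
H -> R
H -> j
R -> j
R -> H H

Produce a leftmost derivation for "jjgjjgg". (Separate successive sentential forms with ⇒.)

S ⇒ Hgg ⇒ Rgg ⇒ HHgg ⇒ RHgg ⇒ jHgg ⇒ jRgg ⇒ jHHgg ⇒ jjHgg ⇒ jjgHgg ⇒ jjgRgg ⇒ jjgHHgg ⇒ jjgjHgg ⇒ jjgjjgg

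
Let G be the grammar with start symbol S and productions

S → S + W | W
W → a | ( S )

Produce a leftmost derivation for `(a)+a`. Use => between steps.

S => S+W   [S → S + W]
S+W => W+W   [S → W]
W+W => (S)+W   [W → ( S )]
(S)+W => (W)+W   [S → W]
(W)+W => (a)+W   [W → a]
(a)+W => (a)+a   [W → a]

S=>S+W=>W+W=>(S)+W=>(W)+W=>(a)+W=>(a)+a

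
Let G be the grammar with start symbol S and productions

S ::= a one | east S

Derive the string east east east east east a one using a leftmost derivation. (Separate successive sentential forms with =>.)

S => east S => east east S => east east east S => east east east east S => east east east east east S => east east east east east a one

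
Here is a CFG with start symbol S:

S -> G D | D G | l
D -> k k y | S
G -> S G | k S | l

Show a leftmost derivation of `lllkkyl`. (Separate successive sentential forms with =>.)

S => DG   [S -> D G]
DG => SG   [D -> S]
SG => lG   [S -> l]
lG => lSG   [G -> S G]
lSG => lGDG   [S -> G D]
lGDG => lSGDG   [G -> S G]
lSGDG => llGDG   [S -> l]
llGDG => lllDG   [G -> l]
lllDG => lllkkyG   [D -> k k y]
lllkkyG => lllkkyl   [G -> l]

S => DG => SG => lG => lSG => lGDG => lSGDG => llGDG => lllDG => lllkkyG => lllkkyl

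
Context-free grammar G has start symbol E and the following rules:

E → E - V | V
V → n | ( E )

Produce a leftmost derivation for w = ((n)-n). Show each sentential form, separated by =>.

E => V => (E) => (E-V) => (V-V) => ((E)-V) => ((V)-V) => ((n)-V) => ((n)-n)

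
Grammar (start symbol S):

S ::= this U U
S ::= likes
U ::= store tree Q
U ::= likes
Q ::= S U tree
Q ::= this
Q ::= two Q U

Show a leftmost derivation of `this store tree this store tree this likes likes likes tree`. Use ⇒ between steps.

S ⇒ this U U   [S ::= this U U]
this U U ⇒ this store tree Q U   [U ::= store tree Q]
this store tree Q U ⇒ this store tree this U   [Q ::= this]
this store tree this U ⇒ this store tree this store tree Q   [U ::= store tree Q]
this store tree this store tree Q ⇒ this store tree this store tree S U tree   [Q ::= S U tree]
this store tree this store tree S U tree ⇒ this store tree this store tree this U U U tree   [S ::= this U U]
this store tree this store tree this U U U tree ⇒ this store tree this store tree this likes U U tree   [U ::= likes]
this store tree this store tree this likes U U tree ⇒ this store tree this store tree this likes likes U tree   [U ::= likes]
this store tree this store tree this likes likes U tree ⇒ this store tree this store tree this likes likes likes tree   [U ::= likes]

S ⇒ this U U ⇒ this store tree Q U ⇒ this store tree this U ⇒ this store tree this store tree Q ⇒ this store tree this store tree S U tree ⇒ this store tree this store tree this U U U tree ⇒ this store tree this store tree this likes U U tree ⇒ this store tree this store tree this likes likes U tree ⇒ this store tree this store tree this likes likes likes tree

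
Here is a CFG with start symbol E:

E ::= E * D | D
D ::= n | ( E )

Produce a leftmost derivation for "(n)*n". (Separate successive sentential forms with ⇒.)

E ⇒ E*D ⇒ D*D ⇒ (E)*D ⇒ (D)*D ⇒ (n)*D ⇒ (n)*n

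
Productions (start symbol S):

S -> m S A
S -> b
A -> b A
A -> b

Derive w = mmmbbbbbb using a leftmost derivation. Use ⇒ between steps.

S⇒mSA⇒mmSAA⇒mmmSAAA⇒mmmbAAA⇒mmmbbAAA⇒mmmbbbAAA⇒mmmbbbbAA⇒mmmbbbbbA⇒mmmbbbbbb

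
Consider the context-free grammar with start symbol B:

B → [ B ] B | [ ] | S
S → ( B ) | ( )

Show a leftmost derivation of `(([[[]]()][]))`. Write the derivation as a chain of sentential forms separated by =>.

B => S   [B → S]
S => (B)   [S → ( B )]
(B) => (S)   [B → S]
(S) => ((B))   [S → ( B )]
((B)) => (([B]B))   [B → [ B ] B]
(([B]B)) => (([[B]B]B))   [B → [ B ] B]
(([[B]B]B)) => (([[[]]B]B))   [B → [ ]]
(([[[]]B]B)) => (([[[]]S]B))   [B → S]
(([[[]]S]B)) => (([[[]]()]B))   [S → ( )]
(([[[]]()]B)) => (([[[]]()][]))   [B → [ ]]

B => S => (B) => (S) => ((B)) => (([B]B)) => (([[B]B]B)) => (([[[]]B]B)) => (([[[]]S]B)) => (([[[]]()]B)) => (([[[]]()][]))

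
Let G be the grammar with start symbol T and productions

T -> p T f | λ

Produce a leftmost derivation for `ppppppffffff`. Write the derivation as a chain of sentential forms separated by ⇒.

T ⇒ pTf   [T -> p T f]
pTf ⇒ ppTff   [T -> p T f]
ppTff ⇒ pppTfff   [T -> p T f]
pppTfff ⇒ ppppTffff   [T -> p T f]
ppppTffff ⇒ pppppTfffff   [T -> p T f]
pppppTfffff ⇒ ppppppTffffff   [T -> p T f]
ppppppTffffff ⇒ ppppppffffff   [T -> λ]

T ⇒ pTf ⇒ ppTff ⇒ pppTfff ⇒ ppppTffff ⇒ pppppTfffff ⇒ ppppppTffffff ⇒ ppppppffffff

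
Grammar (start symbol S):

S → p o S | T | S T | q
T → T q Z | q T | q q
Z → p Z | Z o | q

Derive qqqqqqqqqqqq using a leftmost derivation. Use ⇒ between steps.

S ⇒ ST   [S → S T]
ST ⇒ STT   [S → S T]
STT ⇒ TTT   [S → T]
TTT ⇒ TqZTT   [T → T q Z]
TqZTT ⇒ qTqZTT   [T → q T]
qTqZTT ⇒ qqTqZTT   [T → q T]
qqTqZTT ⇒ qqqqqZTT   [T → q q]
qqqqqZTT ⇒ qqqqqqTT   [Z → q]
qqqqqqTT ⇒ qqqqqqTqZT   [T → T q Z]
qqqqqqTqZT ⇒ qqqqqqqqqZT   [T → q q]
qqqqqqqqqZT ⇒ qqqqqqqqqqT   [Z → q]
qqqqqqqqqqT ⇒ qqqqqqqqqqqq   [T → q q]

S ⇒ ST ⇒ STT ⇒ TTT ⇒ TqZTT ⇒ qTqZTT ⇒ qqTqZTT ⇒ qqqqqZTT ⇒ qqqqqqTT ⇒ qqqqqqTqZT ⇒ qqqqqqqqqZT ⇒ qqqqqqqqqqT ⇒ qqqqqqqqqqqq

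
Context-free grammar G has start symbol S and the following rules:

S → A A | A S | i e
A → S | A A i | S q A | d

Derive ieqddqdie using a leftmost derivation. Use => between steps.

S => AS => SqAS => ieqAS => ieqSqAS => ieqAAqAS => ieqdAqAS => ieqddqAS => ieqddqdS => ieqddqdie

S => AS   [S → A S]
AS => SqAS   [A → S q A]
SqAS => ieqAS   [S → i e]
ieqAS => ieqSqAS   [A → S q A]
ieqSqAS => ieqAAqAS   [S → A A]
ieqAAqAS => ieqdAqAS   [A → d]
ieqdAqAS => ieqddqAS   [A → d]
ieqddqAS => ieqddqdS   [A → d]
ieqddqdS => ieqddqdie   [S → i e]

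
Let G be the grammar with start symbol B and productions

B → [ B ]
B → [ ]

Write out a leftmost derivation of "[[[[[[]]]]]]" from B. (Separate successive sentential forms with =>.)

B=>[B]=>[[B]]=>[[[B]]]=>[[[[B]]]]=>[[[[[B]]]]]=>[[[[[[]]]]]]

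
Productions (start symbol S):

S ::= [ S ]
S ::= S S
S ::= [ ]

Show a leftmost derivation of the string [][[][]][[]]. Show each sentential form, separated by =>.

S => SS => []S => []SS => [][S]S => [][SS]S => [][[]S]S => [][[][]]S => [][[][]][S] => [][[][]][[]]

S => SS   [S ::= S S]
SS => []S   [S ::= [ ]]
[]S => []SS   [S ::= S S]
[]SS => [][S]S   [S ::= [ S ]]
[][S]S => [][SS]S   [S ::= S S]
[][SS]S => [][[]S]S   [S ::= [ ]]
[][[]S]S => [][[][]]S   [S ::= [ ]]
[][[][]]S => [][[][]][S]   [S ::= [ S ]]
[][[][]][S] => [][[][]][[]]   [S ::= [ ]]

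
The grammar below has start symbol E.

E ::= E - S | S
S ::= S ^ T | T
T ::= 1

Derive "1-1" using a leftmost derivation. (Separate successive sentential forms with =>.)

E => E-S => S-S => T-S => 1-S => 1-T => 1-1

E => E-S   [E ::= E - S]
E-S => S-S   [E ::= S]
S-S => T-S   [S ::= T]
T-S => 1-S   [T ::= 1]
1-S => 1-T   [S ::= T]
1-T => 1-1   [T ::= 1]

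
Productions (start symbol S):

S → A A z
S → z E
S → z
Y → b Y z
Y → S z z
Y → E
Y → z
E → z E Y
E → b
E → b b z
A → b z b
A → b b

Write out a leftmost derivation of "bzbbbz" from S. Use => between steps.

S => AAz => bzbAz => bzbbbz

S => AAz   [S → A A z]
AAz => bzbAz   [A → b z b]
bzbAz => bzbbbz   [A → b b]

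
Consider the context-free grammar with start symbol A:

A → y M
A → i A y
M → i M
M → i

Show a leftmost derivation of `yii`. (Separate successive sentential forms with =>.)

A => yM   [A → y M]
yM => yiM   [M → i M]
yiM => yii   [M → i]

A => yM => yiM => yii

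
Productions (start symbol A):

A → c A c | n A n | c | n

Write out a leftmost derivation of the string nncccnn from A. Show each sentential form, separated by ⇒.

A ⇒ nAn ⇒ nnAnn ⇒ nncAcnn ⇒ nncccnn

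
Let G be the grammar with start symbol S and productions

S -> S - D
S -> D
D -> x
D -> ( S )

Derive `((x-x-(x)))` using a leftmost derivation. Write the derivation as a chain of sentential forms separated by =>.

S => D => (S) => (D) => ((S)) => ((S-D)) => ((S-D-D)) => ((D-D-D)) => ((x-D-D)) => ((x-x-D)) => ((x-x-(S))) => ((x-x-(D))) => ((x-x-(x)))

S => D   [S -> D]
D => (S)   [D -> ( S )]
(S) => (D)   [S -> D]
(D) => ((S))   [D -> ( S )]
((S)) => ((S-D))   [S -> S - D]
((S-D)) => ((S-D-D))   [S -> S - D]
((S-D-D)) => ((D-D-D))   [S -> D]
((D-D-D)) => ((x-D-D))   [D -> x]
((x-D-D)) => ((x-x-D))   [D -> x]
((x-x-D)) => ((x-x-(S)))   [D -> ( S )]
((x-x-(S))) => ((x-x-(D)))   [S -> D]
((x-x-(D))) => ((x-x-(x)))   [D -> x]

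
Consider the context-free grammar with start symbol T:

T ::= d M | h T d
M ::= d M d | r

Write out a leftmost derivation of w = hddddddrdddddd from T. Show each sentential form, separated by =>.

T => hTd   [T ::= h T d]
hTd => hdMd   [T ::= d M]
hdMd => hddMdd   [M ::= d M d]
hddMdd => hdddMddd   [M ::= d M d]
hdddMddd => hddddMdddd   [M ::= d M d]
hddddMdddd => hdddddMddddd   [M ::= d M d]
hdddddMddddd => hddddddMdddddd   [M ::= d M d]
hddddddMdddddd => hddddddrdddddd   [M ::= r]

T => hTd => hdMd => hddMdd => hdddMddd => hddddMdddd => hdddddMddddd => hddddddMdddddd => hddddddrdddddd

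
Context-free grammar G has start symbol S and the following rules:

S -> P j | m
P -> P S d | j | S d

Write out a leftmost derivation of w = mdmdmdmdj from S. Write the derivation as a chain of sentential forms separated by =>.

S => Pj   [S -> P j]
Pj => PSdj   [P -> P S d]
PSdj => PSdSdj   [P -> P S d]
PSdSdj => PSdSdSdj   [P -> P S d]
PSdSdSdj => SdSdSdSdj   [P -> S d]
SdSdSdSdj => mdSdSdSdj   [S -> m]
mdSdSdSdj => mdmdSdSdj   [S -> m]
mdmdSdSdj => mdmdmdSdj   [S -> m]
mdmdmdSdj => mdmdmdmdj   [S -> m]

S=>Pj=>PSdj=>PSdSdj=>PSdSdSdj=>SdSdSdSdj=>mdSdSdSdj=>mdmdSdSdj=>mdmdmdSdj=>mdmdmdmdj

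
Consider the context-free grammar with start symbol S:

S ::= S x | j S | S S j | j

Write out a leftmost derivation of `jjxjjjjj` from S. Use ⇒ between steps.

S ⇒ SSj ⇒ SSjSj ⇒ jSjSj ⇒ jSSjjSj ⇒ jSxSjjSj ⇒ jjxSjjSj ⇒ jjxjjjSj ⇒ jjxjjjjj

S ⇒ SSj   [S ::= S S j]
SSj ⇒ SSjSj   [S ::= S S j]
SSjSj ⇒ jSjSj   [S ::= j]
jSjSj ⇒ jSSjjSj   [S ::= S S j]
jSSjjSj ⇒ jSxSjjSj   [S ::= S x]
jSxSjjSj ⇒ jjxSjjSj   [S ::= j]
jjxSjjSj ⇒ jjxjjjSj   [S ::= j]
jjxjjjSj ⇒ jjxjjjjj   [S ::= j]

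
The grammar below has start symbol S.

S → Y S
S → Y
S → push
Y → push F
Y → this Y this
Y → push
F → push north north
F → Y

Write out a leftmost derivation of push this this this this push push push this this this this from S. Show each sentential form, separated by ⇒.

S ⇒ Y   [S → Y]
Y ⇒ push F   [Y → push F]
push F ⇒ push Y   [F → Y]
push Y ⇒ push this Y this   [Y → this Y this]
push this Y this ⇒ push this this Y this this   [Y → this Y this]
push this this Y this this ⇒ push this this this Y this this this   [Y → this Y this]
push this this this Y this this this ⇒ push this this this this Y this this this this   [Y → this Y this]
push this this this this Y this this this this ⇒ push this this this this push F this this this this   [Y → push F]
push this this this this push F this this this this ⇒ push this this this this push Y this this this this   [F → Y]
push this this this this push Y this this this this ⇒ push this this this this push push F this this this this   [Y → push F]
push this this this this push push F this this this this ⇒ push this this this this push push Y this this this this   [F → Y]
push this this this this push push Y this this this this ⇒ push this this this this push push push this this this this   [Y → push]

S ⇒ Y ⇒ push F ⇒ push Y ⇒ push this Y this ⇒ push this this Y this this ⇒ push this this this Y this this this ⇒ push this this this this Y this this this this ⇒ push this this this this push F this this this this ⇒ push this this this this push Y this this this this ⇒ push this this this this push push F this this this this ⇒ push this this this this push push Y this this this this ⇒ push this this this this push push push this this this this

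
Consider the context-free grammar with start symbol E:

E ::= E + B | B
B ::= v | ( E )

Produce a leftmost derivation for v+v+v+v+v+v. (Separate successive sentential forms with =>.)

E=>E+B=>E+B+B=>E+B+B+B=>E+B+B+B+B=>E+B+B+B+B+B=>B+B+B+B+B+B=>v+B+B+B+B+B=>v+v+B+B+B+B=>v+v+v+B+B+B=>v+v+v+v+B+B=>v+v+v+v+v+B=>v+v+v+v+v+v

E => E+B   [E ::= E + B]
E+B => E+B+B   [E ::= E + B]
E+B+B => E+B+B+B   [E ::= E + B]
E+B+B+B => E+B+B+B+B   [E ::= E + B]
E+B+B+B+B => E+B+B+B+B+B   [E ::= E + B]
E+B+B+B+B+B => B+B+B+B+B+B   [E ::= B]
B+B+B+B+B+B => v+B+B+B+B+B   [B ::= v]
v+B+B+B+B+B => v+v+B+B+B+B   [B ::= v]
v+v+B+B+B+B => v+v+v+B+B+B   [B ::= v]
v+v+v+B+B+B => v+v+v+v+B+B   [B ::= v]
v+v+v+v+B+B => v+v+v+v+v+B   [B ::= v]
v+v+v+v+v+B => v+v+v+v+v+v   [B ::= v]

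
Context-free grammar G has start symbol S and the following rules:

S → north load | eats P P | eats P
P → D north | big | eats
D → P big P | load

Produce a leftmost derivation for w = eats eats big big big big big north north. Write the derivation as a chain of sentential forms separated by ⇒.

S ⇒ eats P P ⇒ eats eats P ⇒ eats eats D north ⇒ eats eats P big P north ⇒ eats eats big big P north ⇒ eats eats big big D north north ⇒ eats eats big big P big P north north ⇒ eats eats big big big big P north north ⇒ eats eats big big big big big north north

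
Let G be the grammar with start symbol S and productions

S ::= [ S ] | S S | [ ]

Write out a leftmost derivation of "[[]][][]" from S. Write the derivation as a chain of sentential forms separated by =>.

S => SS   [S ::= S S]
SS => SSS   [S ::= S S]
SSS => [S]SS   [S ::= [ S ]]
[S]SS => [[]]SS   [S ::= [ ]]
[[]]SS => [[]][]S   [S ::= [ ]]
[[]][]S => [[]][][]   [S ::= [ ]]

S => SS => SSS => [S]SS => [[]]SS => [[]][]S => [[]][][]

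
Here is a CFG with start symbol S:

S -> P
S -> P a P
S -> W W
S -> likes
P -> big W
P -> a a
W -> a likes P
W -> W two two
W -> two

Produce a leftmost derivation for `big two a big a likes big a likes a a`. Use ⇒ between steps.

S ⇒ P a P ⇒ big W a P ⇒ big two a P ⇒ big two a big W ⇒ big two a big a likes P ⇒ big two a big a likes big W ⇒ big two a big a likes big a likes P ⇒ big two a big a likes big a likes a a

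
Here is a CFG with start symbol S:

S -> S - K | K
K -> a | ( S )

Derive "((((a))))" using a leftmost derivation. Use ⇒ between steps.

S ⇒ K   [S -> K]
K ⇒ (S)   [K -> ( S )]
(S) ⇒ (K)   [S -> K]
(K) ⇒ ((S))   [K -> ( S )]
((S)) ⇒ ((K))   [S -> K]
((K)) ⇒ (((S)))   [K -> ( S )]
(((S))) ⇒ (((K)))   [S -> K]
(((K))) ⇒ ((((S))))   [K -> ( S )]
((((S)))) ⇒ ((((K))))   [S -> K]
((((K)))) ⇒ ((((a))))   [K -> a]

S⇒K⇒(S)⇒(K)⇒((S))⇒((K))⇒(((S)))⇒(((K)))⇒((((S))))⇒((((K))))⇒((((a))))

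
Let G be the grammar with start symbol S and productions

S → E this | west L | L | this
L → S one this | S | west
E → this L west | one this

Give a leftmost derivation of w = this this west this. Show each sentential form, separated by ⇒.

S ⇒ E this ⇒ this L west this ⇒ this S west this ⇒ this this west this

S ⇒ E this   [S → E this]
E this ⇒ this L west this   [E → this L west]
this L west this ⇒ this S west this   [L → S]
this S west this ⇒ this this west this   [S → this]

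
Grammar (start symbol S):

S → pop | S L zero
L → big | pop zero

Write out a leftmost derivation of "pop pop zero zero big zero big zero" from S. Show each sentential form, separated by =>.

S => S L zero   [S → S L zero]
S L zero => S L zero L zero   [S → S L zero]
S L zero L zero => S L zero L zero L zero   [S → S L zero]
S L zero L zero L zero => pop L zero L zero L zero   [S → pop]
pop L zero L zero L zero => pop pop zero zero L zero L zero   [L → pop zero]
pop pop zero zero L zero L zero => pop pop zero zero big zero L zero   [L → big]
pop pop zero zero big zero L zero => pop pop zero zero big zero big zero   [L → big]

S => S L zero => S L zero L zero => S L zero L zero L zero => pop L zero L zero L zero => pop pop zero zero L zero L zero => pop pop zero zero big zero L zero => pop pop zero zero big zero big zero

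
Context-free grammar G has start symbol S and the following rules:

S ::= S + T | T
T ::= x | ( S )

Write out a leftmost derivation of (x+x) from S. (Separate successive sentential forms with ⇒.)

S ⇒ T ⇒ (S) ⇒ (S+T) ⇒ (T+T) ⇒ (x+T) ⇒ (x+x)

S ⇒ T   [S ::= T]
T ⇒ (S)   [T ::= ( S )]
(S) ⇒ (S+T)   [S ::= S + T]
(S+T) ⇒ (T+T)   [S ::= T]
(T+T) ⇒ (x+T)   [T ::= x]
(x+T) ⇒ (x+x)   [T ::= x]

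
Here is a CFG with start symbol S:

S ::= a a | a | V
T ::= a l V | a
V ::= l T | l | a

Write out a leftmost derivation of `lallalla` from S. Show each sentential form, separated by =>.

S => V   [S ::= V]
V => lT   [V ::= l T]
lT => lalV   [T ::= a l V]
lalV => lallT   [V ::= l T]
lallT => lallalV   [T ::= a l V]
lallalV => lallallT   [V ::= l T]
lallallT => lallalla   [T ::= a]

S=>V=>lT=>lalV=>lallT=>lallalV=>lallallT=>lallalla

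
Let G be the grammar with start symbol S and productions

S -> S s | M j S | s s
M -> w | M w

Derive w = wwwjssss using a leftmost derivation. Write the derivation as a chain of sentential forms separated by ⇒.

S ⇒ MjS   [S -> M j S]
MjS ⇒ MwjS   [M -> M w]
MwjS ⇒ MwwjS   [M -> M w]
MwwjS ⇒ wwwjS   [M -> w]
wwwjS ⇒ wwwjSs   [S -> S s]
wwwjSs ⇒ wwwjSss   [S -> S s]
wwwjSss ⇒ wwwjssss   [S -> s s]

S⇒MjS⇒MwjS⇒MwwjS⇒wwwjS⇒wwwjSs⇒wwwjSss⇒wwwjssss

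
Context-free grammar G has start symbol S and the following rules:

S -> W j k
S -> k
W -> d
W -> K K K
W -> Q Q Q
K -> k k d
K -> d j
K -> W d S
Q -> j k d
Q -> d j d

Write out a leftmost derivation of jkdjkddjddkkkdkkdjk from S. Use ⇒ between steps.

S ⇒ Wjk   [S -> W j k]
Wjk ⇒ KKKjk   [W -> K K K]
KKKjk ⇒ WdSKKjk   [K -> W d S]
WdSKKjk ⇒ QQQdSKKjk   [W -> Q Q Q]
QQQdSKKjk ⇒ jkdQQdSKKjk   [Q -> j k d]
jkdQQdSKKjk ⇒ jkdjkdQdSKKjk   [Q -> j k d]
jkdjkdQdSKKjk ⇒ jkdjkddjddSKKjk   [Q -> d j d]
jkdjkddjddSKKjk ⇒ jkdjkddjddkKKjk   [S -> k]
jkdjkddjddkKKjk ⇒ jkdjkddjddkkkdKjk   [K -> k k d]
jkdjkddjddkkkdKjk ⇒ jkdjkddjddkkkdkkdjk   [K -> k k d]

S ⇒ Wjk ⇒ KKKjk ⇒ WdSKKjk ⇒ QQQdSKKjk ⇒ jkdQQdSKKjk ⇒ jkdjkdQdSKKjk ⇒ jkdjkddjddSKKjk ⇒ jkdjkddjddkKKjk ⇒ jkdjkddjddkkkdKjk ⇒ jkdjkddjddkkkdkkdjk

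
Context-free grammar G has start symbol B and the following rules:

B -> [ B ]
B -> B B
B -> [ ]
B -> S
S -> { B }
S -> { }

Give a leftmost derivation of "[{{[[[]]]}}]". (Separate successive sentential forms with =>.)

B => [B] => [S] => [{B}] => [{S}] => [{{B}}] => [{{[B]}}] => [{{[[B]]}}] => [{{[[[]]]}}]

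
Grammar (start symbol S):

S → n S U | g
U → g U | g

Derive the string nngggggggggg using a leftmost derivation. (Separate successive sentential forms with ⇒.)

S ⇒ nSU   [S → n S U]
nSU ⇒ nnSUU   [S → n S U]
nnSUU ⇒ nngUU   [S → g]
nngUU ⇒ nnggUU   [U → g U]
nnggUU ⇒ nngggUU   [U → g U]
nngggUU ⇒ nnggggUU   [U → g U]
nnggggUU ⇒ nngggggUU   [U → g U]
nngggggUU ⇒ nnggggggUU   [U → g U]
nnggggggUU ⇒ nngggggggUU   [U → g U]
nngggggggUU ⇒ nnggggggggUU   [U → g U]
nnggggggggUU ⇒ nngggggggggU   [U → g]
nngggggggggU ⇒ nngggggggggg   [U → g]

S ⇒ nSU ⇒ nnSUU ⇒ nngUU ⇒ nnggUU ⇒ nngggUU ⇒ nnggggUU ⇒ nngggggUU ⇒ nnggggggUU ⇒ nngggggggUU ⇒ nnggggggggUU ⇒ nngggggggggU ⇒ nngggggggggg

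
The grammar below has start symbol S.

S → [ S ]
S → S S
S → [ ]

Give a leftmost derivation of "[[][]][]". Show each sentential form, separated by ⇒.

S ⇒ SS   [S → S S]
SS ⇒ [S]S   [S → [ S ]]
[S]S ⇒ [SS]S   [S → S S]
[SS]S ⇒ [[]S]S   [S → [ ]]
[[]S]S ⇒ [[][]]S   [S → [ ]]
[[][]]S ⇒ [[][]][]   [S → [ ]]

S⇒SS⇒[S]S⇒[SS]S⇒[[]S]S⇒[[][]]S⇒[[][]][]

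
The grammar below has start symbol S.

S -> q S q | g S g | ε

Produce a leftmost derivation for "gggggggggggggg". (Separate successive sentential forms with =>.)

S => gSg => ggSgg => gggSggg => ggggSgggg => gggggSggggg => ggggggSgggggg => gggggggSggggggg => gggggggggggggg

S => gSg   [S -> g S g]
gSg => ggSgg   [S -> g S g]
ggSgg => gggSggg   [S -> g S g]
gggSggg => ggggSgggg   [S -> g S g]
ggggSgggg => gggggSggggg   [S -> g S g]
gggggSggggg => ggggggSgggggg   [S -> g S g]
ggggggSgggggg => gggggggSggggggg   [S -> g S g]
gggggggSggggggg => gggggggggggggg   [S -> ε]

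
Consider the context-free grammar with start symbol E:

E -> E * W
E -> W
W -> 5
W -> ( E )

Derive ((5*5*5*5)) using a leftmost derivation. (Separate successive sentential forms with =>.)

E => W => (E) => (W) => ((E)) => ((E*W)) => ((E*W*W)) => ((E*W*W*W)) => ((W*W*W*W)) => ((5*W*W*W)) => ((5*5*W*W)) => ((5*5*5*W)) => ((5*5*5*5))

E => W   [E -> W]
W => (E)   [W -> ( E )]
(E) => (W)   [E -> W]
(W) => ((E))   [W -> ( E )]
((E)) => ((E*W))   [E -> E * W]
((E*W)) => ((E*W*W))   [E -> E * W]
((E*W*W)) => ((E*W*W*W))   [E -> E * W]
((E*W*W*W)) => ((W*W*W*W))   [E -> W]
((W*W*W*W)) => ((5*W*W*W))   [W -> 5]
((5*W*W*W)) => ((5*5*W*W))   [W -> 5]
((5*5*W*W)) => ((5*5*5*W))   [W -> 5]
((5*5*5*W)) => ((5*5*5*5))   [W -> 5]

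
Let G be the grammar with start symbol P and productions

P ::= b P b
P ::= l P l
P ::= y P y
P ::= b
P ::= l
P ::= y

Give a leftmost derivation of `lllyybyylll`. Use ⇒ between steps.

P ⇒ lPl ⇒ llPll ⇒ lllPlll ⇒ lllyPylll ⇒ lllyyPyylll ⇒ lllyybyylll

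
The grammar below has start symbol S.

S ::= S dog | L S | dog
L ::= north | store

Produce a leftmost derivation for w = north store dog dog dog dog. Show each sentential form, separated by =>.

S => L S => north S => north S dog => north S dog dog => north L S dog dog => north store S dog dog => north store S dog dog dog => north store dog dog dog dog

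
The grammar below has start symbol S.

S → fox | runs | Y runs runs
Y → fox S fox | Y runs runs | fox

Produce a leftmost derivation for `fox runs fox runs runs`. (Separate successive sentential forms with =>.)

S => Y runs runs => fox S fox runs runs => fox runs fox runs runs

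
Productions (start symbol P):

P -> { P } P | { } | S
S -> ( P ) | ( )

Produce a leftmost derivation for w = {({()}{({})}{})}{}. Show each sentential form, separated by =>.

P=>{P}P=>{S}P=>{(P)}P=>{({P}P)}P=>{({S}P)}P=>{({()}P)}P=>{({()}{P}P)}P=>{({()}{S}P)}P=>{({()}{(P)}P)}P=>{({()}{({})}P)}P=>{({()}{({})}{})}P=>{({()}{({})}{})}{}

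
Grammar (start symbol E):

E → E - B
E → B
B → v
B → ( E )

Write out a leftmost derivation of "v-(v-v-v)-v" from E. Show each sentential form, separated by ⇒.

E ⇒ E-B   [E → E - B]
E-B ⇒ E-B-B   [E → E - B]
E-B-B ⇒ B-B-B   [E → B]
B-B-B ⇒ v-B-B   [B → v]
v-B-B ⇒ v-(E)-B   [B → ( E )]
v-(E)-B ⇒ v-(E-B)-B   [E → E - B]
v-(E-B)-B ⇒ v-(E-B-B)-B   [E → E - B]
v-(E-B-B)-B ⇒ v-(B-B-B)-B   [E → B]
v-(B-B-B)-B ⇒ v-(v-B-B)-B   [B → v]
v-(v-B-B)-B ⇒ v-(v-v-B)-B   [B → v]
v-(v-v-B)-B ⇒ v-(v-v-v)-B   [B → v]
v-(v-v-v)-B ⇒ v-(v-v-v)-v   [B → v]

E ⇒ E-B ⇒ E-B-B ⇒ B-B-B ⇒ v-B-B ⇒ v-(E)-B ⇒ v-(E-B)-B ⇒ v-(E-B-B)-B ⇒ v-(B-B-B)-B ⇒ v-(v-B-B)-B ⇒ v-(v-v-B)-B ⇒ v-(v-v-v)-B ⇒ v-(v-v-v)-v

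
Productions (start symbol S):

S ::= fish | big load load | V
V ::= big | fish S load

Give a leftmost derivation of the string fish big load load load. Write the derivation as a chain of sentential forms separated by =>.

S => V => fish S load => fish big load load load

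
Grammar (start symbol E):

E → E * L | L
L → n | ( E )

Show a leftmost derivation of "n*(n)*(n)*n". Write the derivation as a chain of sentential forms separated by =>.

E=>E*L=>E*L*L=>E*L*L*L=>L*L*L*L=>n*L*L*L=>n*(E)*L*L=>n*(L)*L*L=>n*(n)*L*L=>n*(n)*(E)*L=>n*(n)*(L)*L=>n*(n)*(n)*L=>n*(n)*(n)*n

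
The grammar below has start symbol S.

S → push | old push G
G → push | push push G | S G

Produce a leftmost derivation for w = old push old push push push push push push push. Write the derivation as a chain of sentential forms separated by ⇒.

S ⇒ old push G   [S → old push G]
old push G ⇒ old push S G   [G → S G]
old push S G ⇒ old push old push G G   [S → old push G]
old push old push G G ⇒ old push old push push push G G   [G → push push G]
old push old push push push G G ⇒ old push old push push push push G   [G → push]
old push old push push push push G ⇒ old push old push push push push push push G   [G → push push G]
old push old push push push push push push G ⇒ old push old push push push push push push push   [G → push]

S ⇒ old push G ⇒ old push S G ⇒ old push old push G G ⇒ old push old push push push G G ⇒ old push old push push push push G ⇒ old push old push push push push push push G ⇒ old push old push push push push push push push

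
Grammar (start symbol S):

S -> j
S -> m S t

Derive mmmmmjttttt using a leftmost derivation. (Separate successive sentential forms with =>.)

S=>mSt=>mmStt=>mmmSttt=>mmmmStttt=>mmmmmSttttt=>mmmmmjttttt

S => mSt   [S -> m S t]
mSt => mmStt   [S -> m S t]
mmStt => mmmSttt   [S -> m S t]
mmmSttt => mmmmStttt   [S -> m S t]
mmmmStttt => mmmmmSttttt   [S -> m S t]
mmmmmSttttt => mmmmmjttttt   [S -> j]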